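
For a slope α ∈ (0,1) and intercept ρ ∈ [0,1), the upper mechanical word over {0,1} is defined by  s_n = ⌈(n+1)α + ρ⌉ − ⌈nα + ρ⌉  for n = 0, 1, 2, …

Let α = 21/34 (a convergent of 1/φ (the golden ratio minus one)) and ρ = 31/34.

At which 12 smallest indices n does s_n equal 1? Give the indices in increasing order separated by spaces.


n=0: ⌈52/34⌉−⌈31/34⌉ = 2−1 = 1  ← one
n=1: ⌈73/34⌉−⌈52/34⌉ = 3−2 = 1  ← one
n=2: ⌈94/34⌉−⌈73/34⌉ = 3−3 = 0
n=3: ⌈115/34⌉−⌈94/34⌉ = 4−3 = 1  ← one
n=4: ⌈136/34⌉−⌈115/34⌉ = 4−4 = 0
n=5: ⌈157/34⌉−⌈136/34⌉ = 5−4 = 1  ← one
n=6: ⌈178/34⌉−⌈157/34⌉ = 6−5 = 1  ← one
n=7: ⌈199/34⌉−⌈178/34⌉ = 6−6 = 0
n=8: ⌈220/34⌉−⌈199/34⌉ = 7−6 = 1  ← one
n=9: ⌈241/34⌉−⌈220/34⌉ = 8−7 = 1  ← one
n=10: ⌈262/34⌉−⌈241/34⌉ = 8−8 = 0
n=11: ⌈283/34⌉−⌈262/34⌉ = 9−8 = 1  ← one
n=12: ⌈304/34⌉−⌈283/34⌉ = 9−9 = 0
n=13: ⌈325/34⌉−⌈304/34⌉ = 10−9 = 1  ← one
n=14: ⌈346/34⌉−⌈325/34⌉ = 11−10 = 1  ← one
n=15: ⌈367/34⌉−⌈346/34⌉ = 11−11 = 0
n=16: ⌈388/34⌉−⌈367/34⌉ = 12−11 = 1  ← one
n=17: ⌈409/34⌉−⌈388/34⌉ = 13−12 = 1  ← one
positions of the first 12 ones: 0 1 3 5 6 8 9 11 13 14 16 17

0 1 3 5 6 8 9 11 13 14 16 17


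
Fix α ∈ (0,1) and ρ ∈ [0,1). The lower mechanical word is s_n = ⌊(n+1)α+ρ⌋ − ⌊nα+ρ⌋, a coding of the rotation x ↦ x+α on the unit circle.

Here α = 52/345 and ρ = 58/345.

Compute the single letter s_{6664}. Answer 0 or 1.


0

(n+1)α + ρ = (6665·52 + 58) / 345 = 346638/345
nα + ρ     = (6664·52 + 58) / 345 = 346586/345
⌊346638/345⌋ = 1004,  ⌊346586/345⌋ = 1004
s_{6664} = 1004 − 1004 = 0


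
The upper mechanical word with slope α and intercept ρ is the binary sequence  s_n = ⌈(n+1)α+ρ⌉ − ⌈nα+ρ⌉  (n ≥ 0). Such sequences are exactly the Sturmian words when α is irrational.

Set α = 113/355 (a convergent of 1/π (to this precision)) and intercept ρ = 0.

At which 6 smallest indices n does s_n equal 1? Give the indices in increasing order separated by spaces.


n=0: ⌈113/355⌉−⌈0/355⌉ = 1−0 = 1  ← one
n=1: ⌈226/355⌉−⌈113/355⌉ = 1−1 = 0
n=2: ⌈339/355⌉−⌈226/355⌉ = 1−1 = 0
n=3: ⌈452/355⌉−⌈339/355⌉ = 2−1 = 1  ← one
n=4: ⌈565/355⌉−⌈452/355⌉ = 2−2 = 0
n=5: ⌈678/355⌉−⌈565/355⌉ = 2−2 = 0
n=6: ⌈791/355⌉−⌈678/355⌉ = 3−2 = 1  ← one
n=7: ⌈904/355⌉−⌈791/355⌉ = 3−3 = 0
n=8: ⌈1017/355⌉−⌈904/355⌉ = 3−3 = 0
n=9: ⌈1130/355⌉−⌈1017/355⌉ = 4−3 = 1  ← one
n=10: ⌈1243/355⌉−⌈1130/355⌉ = 4−4 = 0
n=11: ⌈1356/355⌉−⌈1243/355⌉ = 4−4 = 0
n=12: ⌈1469/355⌉−⌈1356/355⌉ = 5−4 = 1  ← one
n=13: ⌈1582/355⌉−⌈1469/355⌉ = 5−5 = 0
n=14: ⌈1695/355⌉−⌈1582/355⌉ = 5−5 = 0
n=15: ⌈1808/355⌉−⌈1695/355⌉ = 6−5 = 1  ← one
positions of the first 6 ones: 0 3 6 9 12 15

0 3 6 9 12 15


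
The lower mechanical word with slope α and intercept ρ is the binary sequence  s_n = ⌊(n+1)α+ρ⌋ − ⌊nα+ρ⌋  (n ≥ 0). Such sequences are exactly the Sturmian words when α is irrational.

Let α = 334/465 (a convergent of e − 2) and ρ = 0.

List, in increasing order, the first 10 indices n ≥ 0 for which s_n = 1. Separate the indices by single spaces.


1 2 4 5 6 8 9 11 12 13

n=0: ⌊334/465⌋−⌊0/465⌋ = 0−0 = 0
n=1: ⌊668/465⌋−⌊334/465⌋ = 1−0 = 1  ← one
n=2: ⌊1002/465⌋−⌊668/465⌋ = 2−1 = 1  ← one
n=3: ⌊1336/465⌋−⌊1002/465⌋ = 2−2 = 0
n=4: ⌊1670/465⌋−⌊1336/465⌋ = 3−2 = 1  ← one
n=5: ⌊2004/465⌋−⌊1670/465⌋ = 4−3 = 1  ← one
n=6: ⌊2338/465⌋−⌊2004/465⌋ = 5−4 = 1  ← one
n=7: ⌊2672/465⌋−⌊2338/465⌋ = 5−5 = 0
n=8: ⌊3006/465⌋−⌊2672/465⌋ = 6−5 = 1  ← one
n=9: ⌊3340/465⌋−⌊3006/465⌋ = 7−6 = 1  ← one
n=10: ⌊3674/465⌋−⌊3340/465⌋ = 7−7 = 0
n=11: ⌊4008/465⌋−⌊3674/465⌋ = 8−7 = 1  ← one
n=12: ⌊4342/465⌋−⌊4008/465⌋ = 9−8 = 1  ← one
n=13: ⌊4676/465⌋−⌊4342/465⌋ = 10−9 = 1  ← one
positions of the first 10 ones: 1 2 4 5 6 8 9 11 12 13


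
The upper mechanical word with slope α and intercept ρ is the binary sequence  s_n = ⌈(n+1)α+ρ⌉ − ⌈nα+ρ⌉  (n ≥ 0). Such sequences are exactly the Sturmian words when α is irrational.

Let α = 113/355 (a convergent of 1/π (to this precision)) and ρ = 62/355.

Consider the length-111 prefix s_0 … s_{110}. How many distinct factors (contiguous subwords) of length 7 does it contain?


t_n = ⌈(n·113+62)/355⌉ for n = 0 … 111:
  n=0…9: ⌈62/355⌉=1 ⌈175/355⌉=1 ⌈288/355⌉=1 ⌈401/355⌉=2 ⌈514/355⌉=2 ⌈627/355⌉=2 ⌈740/355⌉=3 ⌈853/355⌉=3 ⌈966/355⌉=3 ⌈1079/355⌉=4
  n=10…19: ⌈1192/355⌉=4 ⌈1305/355⌉=4 ⌈1418/355⌉=4 ⌈1531/355⌉=5 ⌈1644/355⌉=5 ⌈1757/355⌉=5 ⌈1870/355⌉=6 ⌈1983/355⌉=6 ⌈2096/355⌉=6 ⌈2209/355⌉=7
  n=20…29: ⌈2322/355⌉=7 ⌈2435/355⌉=7 ⌈2548/355⌉=8 ⌈2661/355⌉=8 ⌈2774/355⌉=8 ⌈2887/355⌉=9 ⌈3000/355⌉=9 ⌈3113/355⌉=9 ⌈3226/355⌉=10 ⌈3339/355⌉=10
  n=30…39: ⌈3452/355⌉=10 ⌈3565/355⌉=11 ⌈3678/355⌉=11 ⌈3791/355⌉=11 ⌈3904/355⌉=11 ⌈4017/355⌉=12 ⌈4130/355⌉=12 ⌈4243/355⌉=12 ⌈4356/355⌉=13 ⌈4469/355⌉=13
  n=40…49: ⌈4582/355⌉=13 ⌈4695/355⌉=14 ⌈4808/355⌉=14 ⌈4921/355⌉=14 ⌈5034/355⌉=15 ⌈5147/355⌉=15 ⌈5260/355⌉=15 ⌈5373/355⌉=16 ⌈5486/355⌉=16 ⌈5599/355⌉=16
  n=50…59: ⌈5712/355⌉=17 ⌈5825/355⌉=17 ⌈5938/355⌉=17 ⌈6051/355⌉=18 ⌈6164/355⌉=18 ⌈6277/355⌉=18 ⌈6390/355⌉=18 ⌈6503/355⌉=19 ⌈6616/355⌉=19 ⌈6729/355⌉=19
  n=60…69: ⌈6842/355⌉=20 ⌈6955/355⌉=20 ⌈7068/355⌉=20 ⌈7181/355⌉=21 ⌈7294/355⌉=21 ⌈7407/355⌉=21 ⌈7520/355⌉=22 ⌈7633/355⌉=22 ⌈7746/355⌉=22 ⌈7859/355⌉=23
  n=70…79: ⌈7972/355⌉=23 ⌈8085/355⌉=23 ⌈8198/355⌉=24 ⌈8311/355⌉=24 ⌈8424/355⌉=24 ⌈8537/355⌉=25 ⌈8650/355⌉=25 ⌈8763/355⌉=25 ⌈8876/355⌉=26 ⌈8989/355⌉=26
  n=80…89: ⌈9102/355⌉=26 ⌈9215/355⌉=26 ⌈9328/355⌉=27 ⌈9441/355⌉=27 ⌈9554/355⌉=27 ⌈9667/355⌉=28 ⌈9780/355⌉=28 ⌈9893/355⌉=28 ⌈10006/355⌉=29 ⌈10119/355⌉=29
  n=90…99: ⌈10232/355⌉=29 ⌈10345/355⌉=30 ⌈10458/355⌉=30 ⌈10571/355⌉=30 ⌈10684/355⌉=31 ⌈10797/355⌉=31 ⌈10910/355⌉=31 ⌈11023/355⌉=32 ⌈11136/355⌉=32 ⌈11249/355⌉=32
  n=100…109: ⌈11362/355⌉=33 ⌈11475/355⌉=33 ⌈11588/355⌉=33 ⌈11701/355⌉=33 ⌈11814/355⌉=34 ⌈11927/355⌉=34 ⌈12040/355⌉=34 ⌈12153/355⌉=35 ⌈12266/355⌉=35 ⌈12379/355⌉=35
  n=110…111: ⌈12492/355⌉=36 ⌈12605/355⌉=36
s_n = t_(n+1) − t_n for n = 0 … 110 gives
prefix = 001001001000100100100100100100100010010010010010010010001001001001001001001001000100100100100100100100010010010
slide a length-7 window over [0..6] … [104..110] (105 windows); first occurrence of each distinct factor:
  [  0..  6] 0010010
  [  1..  7] 0100100
  [  2..  8] 1001001
  [  5.. 11] 1001000
  [  6.. 12] 0010001
  [  7.. 13] 0100010
  [  8.. 14] 1000100
  [  9.. 15] 0001001
  (the other 97 windows repeat one of these)
distinct factors: {0001001, 0010001, 0010010, 0100010, 0100100, 1000100, 1001000, 1001001}
count = 8  (Sturmian bound for length 7 is 8)

8


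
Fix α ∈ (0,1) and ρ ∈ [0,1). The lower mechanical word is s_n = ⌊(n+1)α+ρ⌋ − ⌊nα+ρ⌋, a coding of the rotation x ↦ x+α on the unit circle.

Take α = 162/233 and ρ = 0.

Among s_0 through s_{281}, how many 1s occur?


196

#1s = Σ_{n=0}^{281} s_n = Σ_{n=0}^{281} (⌊(n+1)α+ρ⌋ − ⌊nα+ρ⌋)
the sum telescopes: every ⌊nα+ρ⌋ with 0 < n < 282 appears once with + and once with −, leaving ⌊282α+ρ⌋ − ⌊0·α+ρ⌋
282α + ρ = (282·162) / 233 = 45684/233
ρ = 0/233
⌊45684/233⌋ = 196,  ⌊0/233⌋ = 0
#1s = 196 − 0 = 196


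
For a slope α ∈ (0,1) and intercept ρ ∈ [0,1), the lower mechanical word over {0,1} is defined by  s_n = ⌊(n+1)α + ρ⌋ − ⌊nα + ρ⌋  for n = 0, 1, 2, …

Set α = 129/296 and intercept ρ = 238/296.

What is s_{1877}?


1

(n+1)α + ρ = (1878·129 + 238) / 296 = 242500/296
nα + ρ     = (1877·129 + 238) / 296 = 242371/296
⌊242500/296⌋ = 819,  ⌊242371/296⌋ = 818
s_{1877} = 819 − 818 = 1


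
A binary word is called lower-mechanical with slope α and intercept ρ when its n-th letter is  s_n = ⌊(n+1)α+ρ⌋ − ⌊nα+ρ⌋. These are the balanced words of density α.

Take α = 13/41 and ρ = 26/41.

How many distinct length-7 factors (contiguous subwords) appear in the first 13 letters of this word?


3

t_n = ⌊(n·13+26)/41⌋ for n = 0 … 13:
  n=0…9: ⌊26/41⌋=0 ⌊39/41⌋=0 ⌊52/41⌋=1 ⌊65/41⌋=1 ⌊78/41⌋=1 ⌊91/41⌋=2 ⌊104/41⌋=2 ⌊117/41⌋=2 ⌊130/41⌋=3 ⌊143/41⌋=3
  n=10…13: ⌊156/41⌋=3 ⌊169/41⌋=4 ⌊182/41⌋=4 ⌊195/41⌋=4
s_n = t_(n+1) − t_n for n = 0 … 12 gives
prefix = 0100100100100
slide a length-7 window over [0..6] … [6..12] (7 windows); first occurrence of each distinct factor:
  [  0..  6] 0100100
  [  1..  7] 1001001
  [  2..  8] 0010010
  (the other 4 windows repeat one of these)
distinct factors: {0010010, 0100100, 1001001}
count = 3  (Sturmian bound for length 7 is 8)


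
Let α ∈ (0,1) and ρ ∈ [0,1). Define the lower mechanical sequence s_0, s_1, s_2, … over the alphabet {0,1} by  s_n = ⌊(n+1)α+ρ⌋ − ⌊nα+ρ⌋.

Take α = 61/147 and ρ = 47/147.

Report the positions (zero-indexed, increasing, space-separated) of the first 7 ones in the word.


n=0: ⌊108/147⌋−⌊47/147⌋ = 0−0 = 0
n=1: ⌊169/147⌋−⌊108/147⌋ = 1−0 = 1  ← one
n=2: ⌊230/147⌋−⌊169/147⌋ = 1−1 = 0
n=3: ⌊291/147⌋−⌊230/147⌋ = 1−1 = 0
n=4: ⌊352/147⌋−⌊291/147⌋ = 2−1 = 1  ← one
n=5: ⌊413/147⌋−⌊352/147⌋ = 2−2 = 0
n=6: ⌊474/147⌋−⌊413/147⌋ = 3−2 = 1  ← one
n=7: ⌊535/147⌋−⌊474/147⌋ = 3−3 = 0
n=8: ⌊596/147⌋−⌊535/147⌋ = 4−3 = 1  ← one
n=9: ⌊657/147⌋−⌊596/147⌋ = 4−4 = 0
n=10: ⌊718/147⌋−⌊657/147⌋ = 4−4 = 0
n=11: ⌊779/147⌋−⌊718/147⌋ = 5−4 = 1  ← one
n=12: ⌊840/147⌋−⌊779/147⌋ = 5−5 = 0
n=13: ⌊901/147⌋−⌊840/147⌋ = 6−5 = 1  ← one
n=14: ⌊962/147⌋−⌊901/147⌋ = 6−6 = 0
n=15: ⌊1023/147⌋−⌊962/147⌋ = 6−6 = 0
n=16: ⌊1084/147⌋−⌊1023/147⌋ = 7−6 = 1  ← one
positions of the first 7 ones: 1 4 6 8 11 13 16

1 4 6 8 11 13 16


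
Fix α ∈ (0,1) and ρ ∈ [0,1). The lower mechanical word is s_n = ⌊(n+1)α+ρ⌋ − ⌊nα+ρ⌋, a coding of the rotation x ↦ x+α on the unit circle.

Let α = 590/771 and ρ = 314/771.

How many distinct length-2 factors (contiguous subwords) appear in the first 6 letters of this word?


3

t_n = ⌊(n·590+314)/771⌋ for n = 0 … 6:
  n=0…6: ⌊314/771⌋=0 ⌊904/771⌋=1 ⌊1494/771⌋=1 ⌊2084/771⌋=2 ⌊2674/771⌋=3 ⌊3264/771⌋=4 ⌊3854/771⌋=4
s_n = t_(n+1) − t_n for n = 0 … 5 gives
prefix = 101110
slide a length-2 window over [0..1] … [4..5] (5 windows); first occurrence of each distinct factor:
  [  0..  1] 10
  [  1..  2] 01
  [  2..  3] 11
  (the other 2 windows repeat one of these)
distinct factors: {01, 10, 11}
count = 3  (Sturmian bound for length 2 is 3)


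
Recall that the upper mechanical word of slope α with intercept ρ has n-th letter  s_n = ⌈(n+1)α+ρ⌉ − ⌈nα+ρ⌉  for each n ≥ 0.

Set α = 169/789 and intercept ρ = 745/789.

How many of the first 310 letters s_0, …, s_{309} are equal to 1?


#1s = Σ_{n=0}^{309} s_n = Σ_{n=0}^{309} (⌈(n+1)α+ρ⌉ − ⌈nα+ρ⌉)
the sum telescopes: every ⌈nα+ρ⌉ with 0 < n < 310 appears once with + and once with −, leaving ⌈310α+ρ⌉ − ⌈0·α+ρ⌉
310α + ρ = (310·169 + 745) / 789 = 53135/789
ρ = 745/789
⌈53135/789⌉ = 68,  ⌈745/789⌉ = 1
#1s = 68 − 1 = 67

67


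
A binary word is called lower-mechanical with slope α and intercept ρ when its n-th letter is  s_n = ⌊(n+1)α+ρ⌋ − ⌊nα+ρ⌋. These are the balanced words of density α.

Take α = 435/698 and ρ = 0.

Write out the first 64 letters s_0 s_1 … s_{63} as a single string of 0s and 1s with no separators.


0101101011011010110110101101101011011010110110101101101011011010

n=0: ⌊(1·435)/698⌋ − ⌊(0·435)/698⌋ = ⌊435/698⌋ − ⌊0/698⌋ = 0 − 0 = 0
n=1: ⌊(2·435)/698⌋ − ⌊(1·435)/698⌋ = ⌊870/698⌋ − ⌊435/698⌋ = 1 − 0 = 1
n=2: ⌊(3·435)/698⌋ − ⌊(2·435)/698⌋ = ⌊1305/698⌋ − ⌊870/698⌋ = 1 − 1 = 0
n=3: ⌊(4·435)/698⌋ − ⌊(3·435)/698⌋ = ⌊1740/698⌋ − ⌊1305/698⌋ = 2 − 1 = 1
n=4: ⌊(5·435)/698⌋ − ⌊(4·435)/698⌋ = ⌊2175/698⌋ − ⌊1740/698⌋ = 3 − 2 = 1
n=5: ⌊(6·435)/698⌋ − ⌊(5·435)/698⌋ = ⌊2610/698⌋ − ⌊2175/698⌋ = 3 − 3 = 0
n=6: ⌊(7·435)/698⌋ − ⌊(6·435)/698⌋ = ⌊3045/698⌋ − ⌊2610/698⌋ = 4 − 3 = 1
n=7: ⌊(8·435)/698⌋ − ⌊(7·435)/698⌋ = ⌊3480/698⌋ − ⌊3045/698⌋ = 4 − 4 = 0
n=8: ⌊(9·435)/698⌋ − ⌊(8·435)/698⌋ = ⌊3915/698⌋ − ⌊3480/698⌋ = 5 − 4 = 1
n=9: ⌊(10·435)/698⌋ − ⌊(9·435)/698⌋ = ⌊4350/698⌋ − ⌊3915/698⌋ = 6 − 5 = 1
n=10: ⌊(11·435)/698⌋ − ⌊(10·435)/698⌋ = ⌊4785/698⌋ − ⌊4350/698⌋ = 6 − 6 = 0
n=11: ⌊(12·435)/698⌋ − ⌊(11·435)/698⌋ = ⌊5220/698⌋ − ⌊4785/698⌋ = 7 − 6 = 1
n=12: ⌊(13·435)/698⌋ − ⌊(12·435)/698⌋ = ⌊5655/698⌋ − ⌊5220/698⌋ = 8 − 7 = 1
n=13: ⌊(14·435)/698⌋ − ⌊(13·435)/698⌋ = ⌊6090/698⌋ − ⌊5655/698⌋ = 8 − 8 = 0
n=14: ⌊(15·435)/698⌋ − ⌊(14·435)/698⌋ = ⌊6525/698⌋ − ⌊6090/698⌋ = 9 − 8 = 1
n=15: ⌊(16·435)/698⌋ − ⌊(15·435)/698⌋ = ⌊6960/698⌋ − ⌊6525/698⌋ = 9 − 9 = 0
n=16: ⌊(17·435)/698⌋ − ⌊(16·435)/698⌋ = ⌊7395/698⌋ − ⌊6960/698⌋ = 10 − 9 = 1
n=17: ⌊(18·435)/698⌋ − ⌊(17·435)/698⌋ = ⌊7830/698⌋ − ⌊7395/698⌋ = 11 − 10 = 1
n=18: ⌊(19·435)/698⌋ − ⌊(18·435)/698⌋ = ⌊8265/698⌋ − ⌊7830/698⌋ = 11 − 11 = 0
n=19: ⌊(20·435)/698⌋ − ⌊(19·435)/698⌋ = ⌊8700/698⌋ − ⌊8265/698⌋ = 12 − 11 = 1
n=20: ⌊(21·435)/698⌋ − ⌊(20·435)/698⌋ = ⌊9135/698⌋ − ⌊8700/698⌋ = 13 − 12 = 1
n=21: ⌊(22·435)/698⌋ − ⌊(21·435)/698⌋ = ⌊9570/698⌋ − ⌊9135/698⌋ = 13 − 13 = 0
n=22: ⌊(23·435)/698⌋ − ⌊(22·435)/698⌋ = ⌊10005/698⌋ − ⌊9570/698⌋ = 14 − 13 = 1
n=23: ⌊(24·435)/698⌋ − ⌊(23·435)/698⌋ = ⌊10440/698⌋ − ⌊10005/698⌋ = 14 − 14 = 0
n=24: ⌊(25·435)/698⌋ − ⌊(24·435)/698⌋ = ⌊10875/698⌋ − ⌊10440/698⌋ = 15 − 14 = 1
n=25: ⌊(26·435)/698⌋ − ⌊(25·435)/698⌋ = ⌊11310/698⌋ − ⌊10875/698⌋ = 16 − 15 = 1
n=26: ⌊(27·435)/698⌋ − ⌊(26·435)/698⌋ = ⌊11745/698⌋ − ⌊11310/698⌋ = 16 − 16 = 0
n=27: ⌊(28·435)/698⌋ − ⌊(27·435)/698⌋ = ⌊12180/698⌋ − ⌊11745/698⌋ = 17 − 16 = 1
n=28: ⌊(29·435)/698⌋ − ⌊(28·435)/698⌋ = ⌊12615/698⌋ − ⌊12180/698⌋ = 18 − 17 = 1
n=29: ⌊(30·435)/698⌋ − ⌊(29·435)/698⌋ = ⌊13050/698⌋ − ⌊12615/698⌋ = 18 − 18 = 0
n=30: ⌊(31·435)/698⌋ − ⌊(30·435)/698⌋ = ⌊13485/698⌋ − ⌊13050/698⌋ = 19 − 18 = 1
n=31: ⌊(32·435)/698⌋ − ⌊(31·435)/698⌋ = ⌊13920/698⌋ − ⌊13485/698⌋ = 19 − 19 = 0
n=32: ⌊(33·435)/698⌋ − ⌊(32·435)/698⌋ = ⌊14355/698⌋ − ⌊13920/698⌋ = 20 − 19 = 1
n=33: ⌊(34·435)/698⌋ − ⌊(33·435)/698⌋ = ⌊14790/698⌋ − ⌊14355/698⌋ = 21 − 20 = 1
n=34: ⌊(35·435)/698⌋ − ⌊(34·435)/698⌋ = ⌊15225/698⌋ − ⌊14790/698⌋ = 21 − 21 = 0
n=35: ⌊(36·435)/698⌋ − ⌊(35·435)/698⌋ = ⌊15660/698⌋ − ⌊15225/698⌋ = 22 − 21 = 1
n=36: ⌊(37·435)/698⌋ − ⌊(36·435)/698⌋ = ⌊16095/698⌋ − ⌊15660/698⌋ = 23 − 22 = 1
n=37: ⌊(38·435)/698⌋ − ⌊(37·435)/698⌋ = ⌊16530/698⌋ − ⌊16095/698⌋ = 23 − 23 = 0
n=38: ⌊(39·435)/698⌋ − ⌊(38·435)/698⌋ = ⌊16965/698⌋ − ⌊16530/698⌋ = 24 − 23 = 1
n=39: ⌊(40·435)/698⌋ − ⌊(39·435)/698⌋ = ⌊17400/698⌋ − ⌊16965/698⌋ = 24 − 24 = 0
n=40: ⌊(41·435)/698⌋ − ⌊(40·435)/698⌋ = ⌊17835/698⌋ − ⌊17400/698⌋ = 25 − 24 = 1
n=41: ⌊(42·435)/698⌋ − ⌊(41·435)/698⌋ = ⌊18270/698⌋ − ⌊17835/698⌋ = 26 − 25 = 1
n=42: ⌊(43·435)/698⌋ − ⌊(42·435)/698⌋ = ⌊18705/698⌋ − ⌊18270/698⌋ = 26 − 26 = 0
n=43: ⌊(44·435)/698⌋ − ⌊(43·435)/698⌋ = ⌊19140/698⌋ − ⌊18705/698⌋ = 27 − 26 = 1
n=44: ⌊(45·435)/698⌋ − ⌊(44·435)/698⌋ = ⌊19575/698⌋ − ⌊19140/698⌋ = 28 − 27 = 1
n=45: ⌊(46·435)/698⌋ − ⌊(45·435)/698⌋ = ⌊20010/698⌋ − ⌊19575/698⌋ = 28 − 28 = 0
n=46: ⌊(47·435)/698⌋ − ⌊(46·435)/698⌋ = ⌊20445/698⌋ − ⌊20010/698⌋ = 29 − 28 = 1
n=47: ⌊(48·435)/698⌋ − ⌊(47·435)/698⌋ = ⌊20880/698⌋ − ⌊20445/698⌋ = 29 − 29 = 0
n=48: ⌊(49·435)/698⌋ − ⌊(48·435)/698⌋ = ⌊21315/698⌋ − ⌊20880/698⌋ = 30 − 29 = 1
n=49: ⌊(50·435)/698⌋ − ⌊(49·435)/698⌋ = ⌊21750/698⌋ − ⌊21315/698⌋ = 31 − 30 = 1
n=50: ⌊(51·435)/698⌋ − ⌊(50·435)/698⌋ = ⌊22185/698⌋ − ⌊21750/698⌋ = 31 − 31 = 0
n=51: ⌊(52·435)/698⌋ − ⌊(51·435)/698⌋ = ⌊22620/698⌋ − ⌊22185/698⌋ = 32 − 31 = 1
n=52: ⌊(53·435)/698⌋ − ⌊(52·435)/698⌋ = ⌊23055/698⌋ − ⌊22620/698⌋ = 33 − 32 = 1
n=53: ⌊(54·435)/698⌋ − ⌊(53·435)/698⌋ = ⌊23490/698⌋ − ⌊23055/698⌋ = 33 − 33 = 0
n=54: ⌊(55·435)/698⌋ − ⌊(54·435)/698⌋ = ⌊23925/698⌋ − ⌊23490/698⌋ = 34 − 33 = 1
n=55: ⌊(56·435)/698⌋ − ⌊(55·435)/698⌋ = ⌊24360/698⌋ − ⌊23925/698⌋ = 34 − 34 = 0
n=56: ⌊(57·435)/698⌋ − ⌊(56·435)/698⌋ = ⌊24795/698⌋ − ⌊24360/698⌋ = 35 − 34 = 1
n=57: ⌊(58·435)/698⌋ − ⌊(57·435)/698⌋ = ⌊25230/698⌋ − ⌊24795/698⌋ = 36 − 35 = 1
n=58: ⌊(59·435)/698⌋ − ⌊(58·435)/698⌋ = ⌊25665/698⌋ − ⌊25230/698⌋ = 36 − 36 = 0
n=59: ⌊(60·435)/698⌋ − ⌊(59·435)/698⌋ = ⌊26100/698⌋ − ⌊25665/698⌋ = 37 − 36 = 1
n=60: ⌊(61·435)/698⌋ − ⌊(60·435)/698⌋ = ⌊26535/698⌋ − ⌊26100/698⌋ = 38 − 37 = 1
n=61: ⌊(62·435)/698⌋ − ⌊(61·435)/698⌋ = ⌊26970/698⌋ − ⌊26535/698⌋ = 38 − 38 = 0
n=62: ⌊(63·435)/698⌋ − ⌊(62·435)/698⌋ = ⌊27405/698⌋ − ⌊26970/698⌋ = 39 − 38 = 1
n=63: ⌊(64·435)/698⌋ − ⌊(63·435)/698⌋ = ⌊27840/698⌋ − ⌊27405/698⌋ = 39 − 39 = 0


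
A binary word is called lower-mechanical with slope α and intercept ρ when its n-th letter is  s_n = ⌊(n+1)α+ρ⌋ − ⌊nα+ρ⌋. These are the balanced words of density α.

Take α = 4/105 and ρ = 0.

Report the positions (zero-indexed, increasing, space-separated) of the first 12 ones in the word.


n=0: ⌊4/105⌋−⌊0/105⌋ = 0−0 = 0
n=1: ⌊8/105⌋−⌊4/105⌋ = 0−0 = 0
  …
n=26: ⌊108/105⌋−⌊104/105⌋ = 1−0 = 1  ← one
n=27: ⌊112/105⌋−⌊108/105⌋ = 1−1 = 0
n=28: ⌊116/105⌋−⌊112/105⌋ = 1−1 = 0
  …
n=52: ⌊212/105⌋−⌊208/105⌋ = 2−1 = 1  ← one
n=53: ⌊216/105⌋−⌊212/105⌋ = 2−2 = 0
n=54: ⌊220/105⌋−⌊216/105⌋ = 2−2 = 0
  …
n=78: ⌊316/105⌋−⌊312/105⌋ = 3−2 = 1  ← one
n=79: ⌊320/105⌋−⌊316/105⌋ = 3−3 = 0
n=80: ⌊324/105⌋−⌊320/105⌋ = 3−3 = 0
  …
n=104: ⌊420/105⌋−⌊416/105⌋ = 4−3 = 1  ← one
n=105: ⌊424/105⌋−⌊420/105⌋ = 4−4 = 0
n=106: ⌊428/105⌋−⌊424/105⌋ = 4−4 = 0
  …
n=131: ⌊528/105⌋−⌊524/105⌋ = 5−4 = 1  ← one
n=132: ⌊532/105⌋−⌊528/105⌋ = 5−5 = 0
n=133: ⌊536/105⌋−⌊532/105⌋ = 5−5 = 0
  …
n=157: ⌊632/105⌋−⌊628/105⌋ = 6−5 = 1  ← one
n=158: ⌊636/105⌋−⌊632/105⌋ = 6−6 = 0
n=159: ⌊640/105⌋−⌊636/105⌋ = 6−6 = 0
  …
n=183: ⌊736/105⌋−⌊732/105⌋ = 7−6 = 1  ← one
n=184: ⌊740/105⌋−⌊736/105⌋ = 7−7 = 0
n=185: ⌊744/105⌋−⌊740/105⌋ = 7−7 = 0
  …
n=209: ⌊840/105⌋−⌊836/105⌋ = 8−7 = 1  ← one
n=210: ⌊844/105⌋−⌊840/105⌋ = 8−8 = 0
n=211: ⌊848/105⌋−⌊844/105⌋ = 8−8 = 0
  …
n=236: ⌊948/105⌋−⌊944/105⌋ = 9−8 = 1  ← one
n=237: ⌊952/105⌋−⌊948/105⌋ = 9−9 = 0
n=238: ⌊956/105⌋−⌊952/105⌋ = 9−9 = 0
  …
n=262: ⌊1052/105⌋−⌊1048/105⌋ = 10−9 = 1  ← one
n=263: ⌊1056/105⌋−⌊1052/105⌋ = 10−10 = 0
n=264: ⌊1060/105⌋−⌊1056/105⌋ = 10−10 = 0
  …
n=288: ⌊1156/105⌋−⌊1152/105⌋ = 11−10 = 1  ← one
n=289: ⌊1160/105⌋−⌊1156/105⌋ = 11−11 = 0
n=290: ⌊1164/105⌋−⌊1160/105⌋ = 11−11 = 0
  …
n=314: ⌊1260/105⌋−⌊1256/105⌋ = 12−11 = 1  ← one
positions of the first 12 ones: 26 52 78 104 131 157 183 209 236 262 288 314

26 52 78 104 131 157 183 209 236 262 288 314


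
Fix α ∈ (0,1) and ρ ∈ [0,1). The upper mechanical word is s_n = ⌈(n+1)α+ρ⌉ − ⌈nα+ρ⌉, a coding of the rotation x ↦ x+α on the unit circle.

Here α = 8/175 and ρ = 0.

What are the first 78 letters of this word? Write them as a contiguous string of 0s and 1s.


100000000000000000000100000000000000000000010000000000000000000001000000000000

n=0: ⌈(1·8)/175⌉ − ⌈(0·8)/175⌉ = ⌈8/175⌉ − ⌈0/175⌉ = 1 − 0 = 1
n=1: ⌈(2·8)/175⌉ − ⌈(1·8)/175⌉ = ⌈16/175⌉ − ⌈8/175⌉ = 1 − 1 = 0
n=2: ⌈(3·8)/175⌉ − ⌈(2·8)/175⌉ = ⌈24/175⌉ − ⌈16/175⌉ = 1 − 1 = 0
n=3: ⌈(4·8)/175⌉ − ⌈(3·8)/175⌉ = ⌈32/175⌉ − ⌈24/175⌉ = 1 − 1 = 0
n=4: ⌈(5·8)/175⌉ − ⌈(4·8)/175⌉ = ⌈40/175⌉ − ⌈32/175⌉ = 1 − 1 = 0
n=5: ⌈(6·8)/175⌉ − ⌈(5·8)/175⌉ = ⌈48/175⌉ − ⌈40/175⌉ = 1 − 1 = 0
n=6: ⌈(7·8)/175⌉ − ⌈(6·8)/175⌉ = ⌈56/175⌉ − ⌈48/175⌉ = 1 − 1 = 0
n=7: ⌈(8·8)/175⌉ − ⌈(7·8)/175⌉ = ⌈64/175⌉ − ⌈56/175⌉ = 1 − 1 = 0
n=8: ⌈(9·8)/175⌉ − ⌈(8·8)/175⌉ = ⌈72/175⌉ − ⌈64/175⌉ = 1 − 1 = 0
n=9: ⌈(10·8)/175⌉ − ⌈(9·8)/175⌉ = ⌈80/175⌉ − ⌈72/175⌉ = 1 − 1 = 0
n=10: ⌈(11·8)/175⌉ − ⌈(10·8)/175⌉ = ⌈88/175⌉ − ⌈80/175⌉ = 1 − 1 = 0
n=11: ⌈(12·8)/175⌉ − ⌈(11·8)/175⌉ = ⌈96/175⌉ − ⌈88/175⌉ = 1 − 1 = 0
n=12: ⌈(13·8)/175⌉ − ⌈(12·8)/175⌉ = ⌈104/175⌉ − ⌈96/175⌉ = 1 − 1 = 0
n=13: ⌈(14·8)/175⌉ − ⌈(13·8)/175⌉ = ⌈112/175⌉ − ⌈104/175⌉ = 1 − 1 = 0
n=14: ⌈(15·8)/175⌉ − ⌈(14·8)/175⌉ = ⌈120/175⌉ − ⌈112/175⌉ = 1 − 1 = 0
n=15: ⌈(16·8)/175⌉ − ⌈(15·8)/175⌉ = ⌈128/175⌉ − ⌈120/175⌉ = 1 − 1 = 0
n=16: ⌈(17·8)/175⌉ − ⌈(16·8)/175⌉ = ⌈136/175⌉ − ⌈128/175⌉ = 1 − 1 = 0
n=17: ⌈(18·8)/175⌉ − ⌈(17·8)/175⌉ = ⌈144/175⌉ − ⌈136/175⌉ = 1 − 1 = 0
n=18: ⌈(19·8)/175⌉ − ⌈(18·8)/175⌉ = ⌈152/175⌉ − ⌈144/175⌉ = 1 − 1 = 0
n=19: ⌈(20·8)/175⌉ − ⌈(19·8)/175⌉ = ⌈160/175⌉ − ⌈152/175⌉ = 1 − 1 = 0
n=20: ⌈(21·8)/175⌉ − ⌈(20·8)/175⌉ = ⌈168/175⌉ − ⌈160/175⌉ = 1 − 1 = 0
n=21: ⌈(22·8)/175⌉ − ⌈(21·8)/175⌉ = ⌈176/175⌉ − ⌈168/175⌉ = 2 − 1 = 1
n=22: ⌈(23·8)/175⌉ − ⌈(22·8)/175⌉ = ⌈184/175⌉ − ⌈176/175⌉ = 2 − 2 = 0
n=23: ⌈(24·8)/175⌉ − ⌈(23·8)/175⌉ = ⌈192/175⌉ − ⌈184/175⌉ = 2 − 2 = 0
n=24: ⌈(25·8)/175⌉ − ⌈(24·8)/175⌉ = ⌈200/175⌉ − ⌈192/175⌉ = 2 − 2 = 0
n=25: ⌈(26·8)/175⌉ − ⌈(25·8)/175⌉ = ⌈208/175⌉ − ⌈200/175⌉ = 2 − 2 = 0
n=26: ⌈(27·8)/175⌉ − ⌈(26·8)/175⌉ = ⌈216/175⌉ − ⌈208/175⌉ = 2 − 2 = 0
n=27: ⌈(28·8)/175⌉ − ⌈(27·8)/175⌉ = ⌈224/175⌉ − ⌈216/175⌉ = 2 − 2 = 0
n=28: ⌈(29·8)/175⌉ − ⌈(28·8)/175⌉ = ⌈232/175⌉ − ⌈224/175⌉ = 2 − 2 = 0
n=29: ⌈(30·8)/175⌉ − ⌈(29·8)/175⌉ = ⌈240/175⌉ − ⌈232/175⌉ = 2 − 2 = 0
n=30: ⌈(31·8)/175⌉ − ⌈(30·8)/175⌉ = ⌈248/175⌉ − ⌈240/175⌉ = 2 − 2 = 0
n=31: ⌈(32·8)/175⌉ − ⌈(31·8)/175⌉ = ⌈256/175⌉ − ⌈248/175⌉ = 2 − 2 = 0
n=32: ⌈(33·8)/175⌉ − ⌈(32·8)/175⌉ = ⌈264/175⌉ − ⌈256/175⌉ = 2 − 2 = 0
n=33: ⌈(34·8)/175⌉ − ⌈(33·8)/175⌉ = ⌈272/175⌉ − ⌈264/175⌉ = 2 − 2 = 0
n=34: ⌈(35·8)/175⌉ − ⌈(34·8)/175⌉ = ⌈280/175⌉ − ⌈272/175⌉ = 2 − 2 = 0
n=35: ⌈(36·8)/175⌉ − ⌈(35·8)/175⌉ = ⌈288/175⌉ − ⌈280/175⌉ = 2 − 2 = 0
n=36: ⌈(37·8)/175⌉ − ⌈(36·8)/175⌉ = ⌈296/175⌉ − ⌈288/175⌉ = 2 − 2 = 0
n=37: ⌈(38·8)/175⌉ − ⌈(37·8)/175⌉ = ⌈304/175⌉ − ⌈296/175⌉ = 2 − 2 = 0
n=38: ⌈(39·8)/175⌉ − ⌈(38·8)/175⌉ = ⌈312/175⌉ − ⌈304/175⌉ = 2 − 2 = 0
n=39: ⌈(40·8)/175⌉ − ⌈(39·8)/175⌉ = ⌈320/175⌉ − ⌈312/175⌉ = 2 − 2 = 0
n=40: ⌈(41·8)/175⌉ − ⌈(40·8)/175⌉ = ⌈328/175⌉ − ⌈320/175⌉ = 2 − 2 = 0
n=41: ⌈(42·8)/175⌉ − ⌈(41·8)/175⌉ = ⌈336/175⌉ − ⌈328/175⌉ = 2 − 2 = 0
n=42: ⌈(43·8)/175⌉ − ⌈(42·8)/175⌉ = ⌈344/175⌉ − ⌈336/175⌉ = 2 − 2 = 0
n=43: ⌈(44·8)/175⌉ − ⌈(43·8)/175⌉ = ⌈352/175⌉ − ⌈344/175⌉ = 3 − 2 = 1
n=44: ⌈(45·8)/175⌉ − ⌈(44·8)/175⌉ = ⌈360/175⌉ − ⌈352/175⌉ = 3 − 3 = 0
n=45: ⌈(46·8)/175⌉ − ⌈(45·8)/175⌉ = ⌈368/175⌉ − ⌈360/175⌉ = 3 − 3 = 0
n=46: ⌈(47·8)/175⌉ − ⌈(46·8)/175⌉ = ⌈376/175⌉ − ⌈368/175⌉ = 3 − 3 = 0
n=47: ⌈(48·8)/175⌉ − ⌈(47·8)/175⌉ = ⌈384/175⌉ − ⌈376/175⌉ = 3 − 3 = 0
n=48: ⌈(49·8)/175⌉ − ⌈(48·8)/175⌉ = ⌈392/175⌉ − ⌈384/175⌉ = 3 − 3 = 0
n=49: ⌈(50·8)/175⌉ − ⌈(49·8)/175⌉ = ⌈400/175⌉ − ⌈392/175⌉ = 3 − 3 = 0
n=50: ⌈(51·8)/175⌉ − ⌈(50·8)/175⌉ = ⌈408/175⌉ − ⌈400/175⌉ = 3 − 3 = 0
n=51: ⌈(52·8)/175⌉ − ⌈(51·8)/175⌉ = ⌈416/175⌉ − ⌈408/175⌉ = 3 − 3 = 0
n=52: ⌈(53·8)/175⌉ − ⌈(52·8)/175⌉ = ⌈424/175⌉ − ⌈416/175⌉ = 3 − 3 = 0
n=53: ⌈(54·8)/175⌉ − ⌈(53·8)/175⌉ = ⌈432/175⌉ − ⌈424/175⌉ = 3 − 3 = 0
n=54: ⌈(55·8)/175⌉ − ⌈(54·8)/175⌉ = ⌈440/175⌉ − ⌈432/175⌉ = 3 − 3 = 0
n=55: ⌈(56·8)/175⌉ − ⌈(55·8)/175⌉ = ⌈448/175⌉ − ⌈440/175⌉ = 3 − 3 = 0
n=56: ⌈(57·8)/175⌉ − ⌈(56·8)/175⌉ = ⌈456/175⌉ − ⌈448/175⌉ = 3 − 3 = 0
n=57: ⌈(58·8)/175⌉ − ⌈(57·8)/175⌉ = ⌈464/175⌉ − ⌈456/175⌉ = 3 − 3 = 0
n=58: ⌈(59·8)/175⌉ − ⌈(58·8)/175⌉ = ⌈472/175⌉ − ⌈464/175⌉ = 3 − 3 = 0
n=59: ⌈(60·8)/175⌉ − ⌈(59·8)/175⌉ = ⌈480/175⌉ − ⌈472/175⌉ = 3 − 3 = 0
n=60: ⌈(61·8)/175⌉ − ⌈(60·8)/175⌉ = ⌈488/175⌉ − ⌈480/175⌉ = 3 − 3 = 0
n=61: ⌈(62·8)/175⌉ − ⌈(61·8)/175⌉ = ⌈496/175⌉ − ⌈488/175⌉ = 3 − 3 = 0
n=62: ⌈(63·8)/175⌉ − ⌈(62·8)/175⌉ = ⌈504/175⌉ − ⌈496/175⌉ = 3 − 3 = 0
n=63: ⌈(64·8)/175⌉ − ⌈(63·8)/175⌉ = ⌈512/175⌉ − ⌈504/175⌉ = 3 − 3 = 0
n=64: ⌈(65·8)/175⌉ − ⌈(64·8)/175⌉ = ⌈520/175⌉ − ⌈512/175⌉ = 3 − 3 = 0
n=65: ⌈(66·8)/175⌉ − ⌈(65·8)/175⌉ = ⌈528/175⌉ − ⌈520/175⌉ = 4 − 3 = 1
n=66: ⌈(67·8)/175⌉ − ⌈(66·8)/175⌉ = ⌈536/175⌉ − ⌈528/175⌉ = 4 − 4 = 0
n=67: ⌈(68·8)/175⌉ − ⌈(67·8)/175⌉ = ⌈544/175⌉ − ⌈536/175⌉ = 4 − 4 = 0
n=68: ⌈(69·8)/175⌉ − ⌈(68·8)/175⌉ = ⌈552/175⌉ − ⌈544/175⌉ = 4 − 4 = 0
n=69: ⌈(70·8)/175⌉ − ⌈(69·8)/175⌉ = ⌈560/175⌉ − ⌈552/175⌉ = 4 − 4 = 0
n=70: ⌈(71·8)/175⌉ − ⌈(70·8)/175⌉ = ⌈568/175⌉ − ⌈560/175⌉ = 4 − 4 = 0
n=71: ⌈(72·8)/175⌉ − ⌈(71·8)/175⌉ = ⌈576/175⌉ − ⌈568/175⌉ = 4 − 4 = 0
n=72: ⌈(73·8)/175⌉ − ⌈(72·8)/175⌉ = ⌈584/175⌉ − ⌈576/175⌉ = 4 − 4 = 0
n=73: ⌈(74·8)/175⌉ − ⌈(73·8)/175⌉ = ⌈592/175⌉ − ⌈584/175⌉ = 4 − 4 = 0
n=74: ⌈(75·8)/175⌉ − ⌈(74·8)/175⌉ = ⌈600/175⌉ − ⌈592/175⌉ = 4 − 4 = 0
n=75: ⌈(76·8)/175⌉ − ⌈(75·8)/175⌉ = ⌈608/175⌉ − ⌈600/175⌉ = 4 − 4 = 0
n=76: ⌈(77·8)/175⌉ − ⌈(76·8)/175⌉ = ⌈616/175⌉ − ⌈608/175⌉ = 4 − 4 = 0
n=77: ⌈(78·8)/175⌉ − ⌈(77·8)/175⌉ = ⌈624/175⌉ − ⌈616/175⌉ = 4 − 4 = 0


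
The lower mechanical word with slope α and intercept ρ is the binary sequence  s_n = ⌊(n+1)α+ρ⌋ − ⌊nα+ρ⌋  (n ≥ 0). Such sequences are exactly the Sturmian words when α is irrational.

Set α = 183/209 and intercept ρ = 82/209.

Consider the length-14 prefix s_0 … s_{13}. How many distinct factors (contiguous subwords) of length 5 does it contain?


6

t_n = ⌊(n·183+82)/209⌋ for n = 0 … 14:
  n=0…9: ⌊82/209⌋=0 ⌊265/209⌋=1 ⌊448/209⌋=2 ⌊631/209⌋=3 ⌊814/209⌋=3 ⌊997/209⌋=4 ⌊1180/209⌋=5 ⌊1363/209⌋=6 ⌊1546/209⌋=7 ⌊1729/209⌋=8
  n=10…14: ⌊1912/209⌋=9 ⌊2095/209⌋=10 ⌊2278/209⌋=10 ⌊2461/209⌋=11 ⌊2644/209⌋=12
s_n = t_(n+1) − t_n for n = 0 … 13 gives
prefix = 11101111111011
slide a length-5 window over [0..4] … [9..13] (10 windows); first occurrence of each distinct factor:
  [  0..  4] 11101
  [  1..  5] 11011
  [  2..  6] 10111
  [  3..  7] 01111
  [  4..  8] 11111
  [  7.. 11] 11110
  (the other 4 windows repeat one of these)
distinct factors: {01111, 10111, 11011, 11101, 11110, 11111}
count = 6  (Sturmian bound for length 5 is 6)


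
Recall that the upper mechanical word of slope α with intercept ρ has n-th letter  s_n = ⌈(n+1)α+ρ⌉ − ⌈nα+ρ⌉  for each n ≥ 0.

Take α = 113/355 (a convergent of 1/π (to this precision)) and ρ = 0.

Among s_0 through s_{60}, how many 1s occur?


20

#1s = Σ_{n=0}^{60} s_n = Σ_{n=0}^{60} (⌈(n+1)α+ρ⌉ − ⌈nα+ρ⌉)
the sum telescopes: every ⌈nα+ρ⌉ with 0 < n < 61 appears once with + and once with −, leaving ⌈61α+ρ⌉ − ⌈0·α+ρ⌉
61α + ρ = (61·113) / 355 = 6893/355
ρ = 0/355
⌈6893/355⌉ = 20,  ⌈0/355⌉ = 0
#1s = 20 − 0 = 20


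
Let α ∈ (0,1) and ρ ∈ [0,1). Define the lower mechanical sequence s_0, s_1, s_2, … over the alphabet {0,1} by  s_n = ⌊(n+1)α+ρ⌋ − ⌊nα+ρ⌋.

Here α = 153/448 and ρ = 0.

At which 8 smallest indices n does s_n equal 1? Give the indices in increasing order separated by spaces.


n=0: ⌊153/448⌋−⌊0/448⌋ = 0−0 = 0
n=1: ⌊306/448⌋−⌊153/448⌋ = 0−0 = 0
n=2: ⌊459/448⌋−⌊306/448⌋ = 1−0 = 1  ← one
n=3: ⌊612/448⌋−⌊459/448⌋ = 1−1 = 0
n=4: ⌊765/448⌋−⌊612/448⌋ = 1−1 = 0
n=5: ⌊918/448⌋−⌊765/448⌋ = 2−1 = 1  ← one
n=6: ⌊1071/448⌋−⌊918/448⌋ = 2−2 = 0
n=7: ⌊1224/448⌋−⌊1071/448⌋ = 2−2 = 0
n=8: ⌊1377/448⌋−⌊1224/448⌋ = 3−2 = 1  ← one
n=9: ⌊1530/448⌋−⌊1377/448⌋ = 3−3 = 0
n=10: ⌊1683/448⌋−⌊1530/448⌋ = 3−3 = 0
n=11: ⌊1836/448⌋−⌊1683/448⌋ = 4−3 = 1  ← one
n=12: ⌊1989/448⌋−⌊1836/448⌋ = 4−4 = 0
n=13: ⌊2142/448⌋−⌊1989/448⌋ = 4−4 = 0
n=14: ⌊2295/448⌋−⌊2142/448⌋ = 5−4 = 1  ← one
n=15: ⌊2448/448⌋−⌊2295/448⌋ = 5−5 = 0
n=16: ⌊2601/448⌋−⌊2448/448⌋ = 5−5 = 0
n=17: ⌊2754/448⌋−⌊2601/448⌋ = 6−5 = 1  ← one
n=18: ⌊2907/448⌋−⌊2754/448⌋ = 6−6 = 0
n=19: ⌊3060/448⌋−⌊2907/448⌋ = 6−6 = 0
n=20: ⌊3213/448⌋−⌊3060/448⌋ = 7−6 = 1  ← one
n=21: ⌊3366/448⌋−⌊3213/448⌋ = 7−7 = 0
n=22: ⌊3519/448⌋−⌊3366/448⌋ = 7−7 = 0
n=23: ⌊3672/448⌋−⌊3519/448⌋ = 8−7 = 1  ← one
positions of the first 8 ones: 2 5 8 11 14 17 20 23

2 5 8 11 14 17 20 23


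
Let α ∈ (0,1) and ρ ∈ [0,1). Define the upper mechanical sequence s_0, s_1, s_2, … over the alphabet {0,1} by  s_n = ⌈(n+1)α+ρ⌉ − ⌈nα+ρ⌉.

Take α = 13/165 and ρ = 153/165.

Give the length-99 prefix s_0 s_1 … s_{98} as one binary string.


100000000000010000000000001000000000000100000000000100000000000010000000000001000000000001000000000

n=0: ⌈(1·13+153)/165⌉ − ⌈(0·13+153)/165⌉ = ⌈166/165⌉ − ⌈153/165⌉ = 2 − 1 = 1
n=1: ⌈(2·13+153)/165⌉ − ⌈(1·13+153)/165⌉ = ⌈179/165⌉ − ⌈166/165⌉ = 2 − 2 = 0
n=2: ⌈(3·13+153)/165⌉ − ⌈(2·13+153)/165⌉ = ⌈192/165⌉ − ⌈179/165⌉ = 2 − 2 = 0
n=3: ⌈(4·13+153)/165⌉ − ⌈(3·13+153)/165⌉ = ⌈205/165⌉ − ⌈192/165⌉ = 2 − 2 = 0
n=4: ⌈(5·13+153)/165⌉ − ⌈(4·13+153)/165⌉ = ⌈218/165⌉ − ⌈205/165⌉ = 2 − 2 = 0
n=5: ⌈(6·13+153)/165⌉ − ⌈(5·13+153)/165⌉ = ⌈231/165⌉ − ⌈218/165⌉ = 2 − 2 = 0
n=6: ⌈(7·13+153)/165⌉ − ⌈(6·13+153)/165⌉ = ⌈244/165⌉ − ⌈231/165⌉ = 2 − 2 = 0
n=7: ⌈(8·13+153)/165⌉ − ⌈(7·13+153)/165⌉ = ⌈257/165⌉ − ⌈244/165⌉ = 2 − 2 = 0
n=8: ⌈(9·13+153)/165⌉ − ⌈(8·13+153)/165⌉ = ⌈270/165⌉ − ⌈257/165⌉ = 2 − 2 = 0
n=9: ⌈(10·13+153)/165⌉ − ⌈(9·13+153)/165⌉ = ⌈283/165⌉ − ⌈270/165⌉ = 2 − 2 = 0
n=10: ⌈(11·13+153)/165⌉ − ⌈(10·13+153)/165⌉ = ⌈296/165⌉ − ⌈283/165⌉ = 2 − 2 = 0
n=11: ⌈(12·13+153)/165⌉ − ⌈(11·13+153)/165⌉ = ⌈309/165⌉ − ⌈296/165⌉ = 2 − 2 = 0
n=12: ⌈(13·13+153)/165⌉ − ⌈(12·13+153)/165⌉ = ⌈322/165⌉ − ⌈309/165⌉ = 2 − 2 = 0
n=13: ⌈(14·13+153)/165⌉ − ⌈(13·13+153)/165⌉ = ⌈335/165⌉ − ⌈322/165⌉ = 3 − 2 = 1
n=14: ⌈(15·13+153)/165⌉ − ⌈(14·13+153)/165⌉ = ⌈348/165⌉ − ⌈335/165⌉ = 3 − 3 = 0
n=15: ⌈(16·13+153)/165⌉ − ⌈(15·13+153)/165⌉ = ⌈361/165⌉ − ⌈348/165⌉ = 3 − 3 = 0
n=16: ⌈(17·13+153)/165⌉ − ⌈(16·13+153)/165⌉ = ⌈374/165⌉ − ⌈361/165⌉ = 3 − 3 = 0
n=17: ⌈(18·13+153)/165⌉ − ⌈(17·13+153)/165⌉ = ⌈387/165⌉ − ⌈374/165⌉ = 3 − 3 = 0
n=18: ⌈(19·13+153)/165⌉ − ⌈(18·13+153)/165⌉ = ⌈400/165⌉ − ⌈387/165⌉ = 3 − 3 = 0
n=19: ⌈(20·13+153)/165⌉ − ⌈(19·13+153)/165⌉ = ⌈413/165⌉ − ⌈400/165⌉ = 3 − 3 = 0
n=20: ⌈(21·13+153)/165⌉ − ⌈(20·13+153)/165⌉ = ⌈426/165⌉ − ⌈413/165⌉ = 3 − 3 = 0
n=21: ⌈(22·13+153)/165⌉ − ⌈(21·13+153)/165⌉ = ⌈439/165⌉ − ⌈426/165⌉ = 3 − 3 = 0
n=22: ⌈(23·13+153)/165⌉ − ⌈(22·13+153)/165⌉ = ⌈452/165⌉ − ⌈439/165⌉ = 3 − 3 = 0
n=23: ⌈(24·13+153)/165⌉ − ⌈(23·13+153)/165⌉ = ⌈465/165⌉ − ⌈452/165⌉ = 3 − 3 = 0
n=24: ⌈(25·13+153)/165⌉ − ⌈(24·13+153)/165⌉ = ⌈478/165⌉ − ⌈465/165⌉ = 3 − 3 = 0
n=25: ⌈(26·13+153)/165⌉ − ⌈(25·13+153)/165⌉ = ⌈491/165⌉ − ⌈478/165⌉ = 3 − 3 = 0
n=26: ⌈(27·13+153)/165⌉ − ⌈(26·13+153)/165⌉ = ⌈504/165⌉ − ⌈491/165⌉ = 4 − 3 = 1
n=27: ⌈(28·13+153)/165⌉ − ⌈(27·13+153)/165⌉ = ⌈517/165⌉ − ⌈504/165⌉ = 4 − 4 = 0
n=28: ⌈(29·13+153)/165⌉ − ⌈(28·13+153)/165⌉ = ⌈530/165⌉ − ⌈517/165⌉ = 4 − 4 = 0
n=29: ⌈(30·13+153)/165⌉ − ⌈(29·13+153)/165⌉ = ⌈543/165⌉ − ⌈530/165⌉ = 4 − 4 = 0
n=30: ⌈(31·13+153)/165⌉ − ⌈(30·13+153)/165⌉ = ⌈556/165⌉ − ⌈543/165⌉ = 4 − 4 = 0
n=31: ⌈(32·13+153)/165⌉ − ⌈(31·13+153)/165⌉ = ⌈569/165⌉ − ⌈556/165⌉ = 4 − 4 = 0
n=32: ⌈(33·13+153)/165⌉ − ⌈(32·13+153)/165⌉ = ⌈582/165⌉ − ⌈569/165⌉ = 4 − 4 = 0
n=33: ⌈(34·13+153)/165⌉ − ⌈(33·13+153)/165⌉ = ⌈595/165⌉ − ⌈582/165⌉ = 4 − 4 = 0
n=34: ⌈(35·13+153)/165⌉ − ⌈(34·13+153)/165⌉ = ⌈608/165⌉ − ⌈595/165⌉ = 4 − 4 = 0
n=35: ⌈(36·13+153)/165⌉ − ⌈(35·13+153)/165⌉ = ⌈621/165⌉ − ⌈608/165⌉ = 4 − 4 = 0
n=36: ⌈(37·13+153)/165⌉ − ⌈(36·13+153)/165⌉ = ⌈634/165⌉ − ⌈621/165⌉ = 4 − 4 = 0
n=37: ⌈(38·13+153)/165⌉ − ⌈(37·13+153)/165⌉ = ⌈647/165⌉ − ⌈634/165⌉ = 4 − 4 = 0
n=38: ⌈(39·13+153)/165⌉ − ⌈(38·13+153)/165⌉ = ⌈660/165⌉ − ⌈647/165⌉ = 4 − 4 = 0
n=39: ⌈(40·13+153)/165⌉ − ⌈(39·13+153)/165⌉ = ⌈673/165⌉ − ⌈660/165⌉ = 5 − 4 = 1
n=40: ⌈(41·13+153)/165⌉ − ⌈(40·13+153)/165⌉ = ⌈686/165⌉ − ⌈673/165⌉ = 5 − 5 = 0
n=41: ⌈(42·13+153)/165⌉ − ⌈(41·13+153)/165⌉ = ⌈699/165⌉ − ⌈686/165⌉ = 5 − 5 = 0
n=42: ⌈(43·13+153)/165⌉ − ⌈(42·13+153)/165⌉ = ⌈712/165⌉ − ⌈699/165⌉ = 5 − 5 = 0
n=43: ⌈(44·13+153)/165⌉ − ⌈(43·13+153)/165⌉ = ⌈725/165⌉ − ⌈712/165⌉ = 5 − 5 = 0
n=44: ⌈(45·13+153)/165⌉ − ⌈(44·13+153)/165⌉ = ⌈738/165⌉ − ⌈725/165⌉ = 5 − 5 = 0
n=45: ⌈(46·13+153)/165⌉ − ⌈(45·13+153)/165⌉ = ⌈751/165⌉ − ⌈738/165⌉ = 5 − 5 = 0
n=46: ⌈(47·13+153)/165⌉ − ⌈(46·13+153)/165⌉ = ⌈764/165⌉ − ⌈751/165⌉ = 5 − 5 = 0
n=47: ⌈(48·13+153)/165⌉ − ⌈(47·13+153)/165⌉ = ⌈777/165⌉ − ⌈764/165⌉ = 5 − 5 = 0
n=48: ⌈(49·13+153)/165⌉ − ⌈(48·13+153)/165⌉ = ⌈790/165⌉ − ⌈777/165⌉ = 5 − 5 = 0
n=49: ⌈(50·13+153)/165⌉ − ⌈(49·13+153)/165⌉ = ⌈803/165⌉ − ⌈790/165⌉ = 5 − 5 = 0
n=50: ⌈(51·13+153)/165⌉ − ⌈(50·13+153)/165⌉ = ⌈816/165⌉ − ⌈803/165⌉ = 5 − 5 = 0
n=51: ⌈(52·13+153)/165⌉ − ⌈(51·13+153)/165⌉ = ⌈829/165⌉ − ⌈816/165⌉ = 6 − 5 = 1
n=52: ⌈(53·13+153)/165⌉ − ⌈(52·13+153)/165⌉ = ⌈842/165⌉ − ⌈829/165⌉ = 6 − 6 = 0
n=53: ⌈(54·13+153)/165⌉ − ⌈(53·13+153)/165⌉ = ⌈855/165⌉ − ⌈842/165⌉ = 6 − 6 = 0
n=54: ⌈(55·13+153)/165⌉ − ⌈(54·13+153)/165⌉ = ⌈868/165⌉ − ⌈855/165⌉ = 6 − 6 = 0
n=55: ⌈(56·13+153)/165⌉ − ⌈(55·13+153)/165⌉ = ⌈881/165⌉ − ⌈868/165⌉ = 6 − 6 = 0
n=56: ⌈(57·13+153)/165⌉ − ⌈(56·13+153)/165⌉ = ⌈894/165⌉ − ⌈881/165⌉ = 6 − 6 = 0
n=57: ⌈(58·13+153)/165⌉ − ⌈(57·13+153)/165⌉ = ⌈907/165⌉ − ⌈894/165⌉ = 6 − 6 = 0
n=58: ⌈(59·13+153)/165⌉ − ⌈(58·13+153)/165⌉ = ⌈920/165⌉ − ⌈907/165⌉ = 6 − 6 = 0
n=59: ⌈(60·13+153)/165⌉ − ⌈(59·13+153)/165⌉ = ⌈933/165⌉ − ⌈920/165⌉ = 6 − 6 = 0
n=60: ⌈(61·13+153)/165⌉ − ⌈(60·13+153)/165⌉ = ⌈946/165⌉ − ⌈933/165⌉ = 6 − 6 = 0
n=61: ⌈(62·13+153)/165⌉ − ⌈(61·13+153)/165⌉ = ⌈959/165⌉ − ⌈946/165⌉ = 6 − 6 = 0
n=62: ⌈(63·13+153)/165⌉ − ⌈(62·13+153)/165⌉ = ⌈972/165⌉ − ⌈959/165⌉ = 6 − 6 = 0
n=63: ⌈(64·13+153)/165⌉ − ⌈(63·13+153)/165⌉ = ⌈985/165⌉ − ⌈972/165⌉ = 6 − 6 = 0
n=64: ⌈(65·13+153)/165⌉ − ⌈(64·13+153)/165⌉ = ⌈998/165⌉ − ⌈985/165⌉ = 7 − 6 = 1
n=65: ⌈(66·13+153)/165⌉ − ⌈(65·13+153)/165⌉ = ⌈1011/165⌉ − ⌈998/165⌉ = 7 − 7 = 0
n=66: ⌈(67·13+153)/165⌉ − ⌈(66·13+153)/165⌉ = ⌈1024/165⌉ − ⌈1011/165⌉ = 7 − 7 = 0
n=67: ⌈(68·13+153)/165⌉ − ⌈(67·13+153)/165⌉ = ⌈1037/165⌉ − ⌈1024/165⌉ = 7 − 7 = 0
n=68: ⌈(69·13+153)/165⌉ − ⌈(68·13+153)/165⌉ = ⌈1050/165⌉ − ⌈1037/165⌉ = 7 − 7 = 0
n=69: ⌈(70·13+153)/165⌉ − ⌈(69·13+153)/165⌉ = ⌈1063/165⌉ − ⌈1050/165⌉ = 7 − 7 = 0
n=70: ⌈(71·13+153)/165⌉ − ⌈(70·13+153)/165⌉ = ⌈1076/165⌉ − ⌈1063/165⌉ = 7 − 7 = 0
n=71: ⌈(72·13+153)/165⌉ − ⌈(71·13+153)/165⌉ = ⌈1089/165⌉ − ⌈1076/165⌉ = 7 − 7 = 0
n=72: ⌈(73·13+153)/165⌉ − ⌈(72·13+153)/165⌉ = ⌈1102/165⌉ − ⌈1089/165⌉ = 7 − 7 = 0
n=73: ⌈(74·13+153)/165⌉ − ⌈(73·13+153)/165⌉ = ⌈1115/165⌉ − ⌈1102/165⌉ = 7 − 7 = 0
n=74: ⌈(75·13+153)/165⌉ − ⌈(74·13+153)/165⌉ = ⌈1128/165⌉ − ⌈1115/165⌉ = 7 − 7 = 0
n=75: ⌈(76·13+153)/165⌉ − ⌈(75·13+153)/165⌉ = ⌈1141/165⌉ − ⌈1128/165⌉ = 7 − 7 = 0
n=76: ⌈(77·13+153)/165⌉ − ⌈(76·13+153)/165⌉ = ⌈1154/165⌉ − ⌈1141/165⌉ = 7 − 7 = 0
n=77: ⌈(78·13+153)/165⌉ − ⌈(77·13+153)/165⌉ = ⌈1167/165⌉ − ⌈1154/165⌉ = 8 − 7 = 1
n=78: ⌈(79·13+153)/165⌉ − ⌈(78·13+153)/165⌉ = ⌈1180/165⌉ − ⌈1167/165⌉ = 8 − 8 = 0
n=79: ⌈(80·13+153)/165⌉ − ⌈(79·13+153)/165⌉ = ⌈1193/165⌉ − ⌈1180/165⌉ = 8 − 8 = 0
n=80: ⌈(81·13+153)/165⌉ − ⌈(80·13+153)/165⌉ = ⌈1206/165⌉ − ⌈1193/165⌉ = 8 − 8 = 0
n=81: ⌈(82·13+153)/165⌉ − ⌈(81·13+153)/165⌉ = ⌈1219/165⌉ − ⌈1206/165⌉ = 8 − 8 = 0
n=82: ⌈(83·13+153)/165⌉ − ⌈(82·13+153)/165⌉ = ⌈1232/165⌉ − ⌈1219/165⌉ = 8 − 8 = 0
n=83: ⌈(84·13+153)/165⌉ − ⌈(83·13+153)/165⌉ = ⌈1245/165⌉ − ⌈1232/165⌉ = 8 − 8 = 0
n=84: ⌈(85·13+153)/165⌉ − ⌈(84·13+153)/165⌉ = ⌈1258/165⌉ − ⌈1245/165⌉ = 8 − 8 = 0
n=85: ⌈(86·13+153)/165⌉ − ⌈(85·13+153)/165⌉ = ⌈1271/165⌉ − ⌈1258/165⌉ = 8 − 8 = 0
n=86: ⌈(87·13+153)/165⌉ − ⌈(86·13+153)/165⌉ = ⌈1284/165⌉ − ⌈1271/165⌉ = 8 − 8 = 0
n=87: ⌈(88·13+153)/165⌉ − ⌈(87·13+153)/165⌉ = ⌈1297/165⌉ − ⌈1284/165⌉ = 8 − 8 = 0
n=88: ⌈(89·13+153)/165⌉ − ⌈(88·13+153)/165⌉ = ⌈1310/165⌉ − ⌈1297/165⌉ = 8 − 8 = 0
n=89: ⌈(90·13+153)/165⌉ − ⌈(89·13+153)/165⌉ = ⌈1323/165⌉ − ⌈1310/165⌉ = 9 − 8 = 1
n=90: ⌈(91·13+153)/165⌉ − ⌈(90·13+153)/165⌉ = ⌈1336/165⌉ − ⌈1323/165⌉ = 9 − 9 = 0
n=91: ⌈(92·13+153)/165⌉ − ⌈(91·13+153)/165⌉ = ⌈1349/165⌉ − ⌈1336/165⌉ = 9 − 9 = 0
n=92: ⌈(93·13+153)/165⌉ − ⌈(92·13+153)/165⌉ = ⌈1362/165⌉ − ⌈1349/165⌉ = 9 − 9 = 0
n=93: ⌈(94·13+153)/165⌉ − ⌈(93·13+153)/165⌉ = ⌈1375/165⌉ − ⌈1362/165⌉ = 9 − 9 = 0
n=94: ⌈(95·13+153)/165⌉ − ⌈(94·13+153)/165⌉ = ⌈1388/165⌉ − ⌈1375/165⌉ = 9 − 9 = 0
n=95: ⌈(96·13+153)/165⌉ − ⌈(95·13+153)/165⌉ = ⌈1401/165⌉ − ⌈1388/165⌉ = 9 − 9 = 0
n=96: ⌈(97·13+153)/165⌉ − ⌈(96·13+153)/165⌉ = ⌈1414/165⌉ − ⌈1401/165⌉ = 9 − 9 = 0
n=97: ⌈(98·13+153)/165⌉ − ⌈(97·13+153)/165⌉ = ⌈1427/165⌉ − ⌈1414/165⌉ = 9 − 9 = 0
n=98: ⌈(99·13+153)/165⌉ − ⌈(98·13+153)/165⌉ = ⌈1440/165⌉ − ⌈1427/165⌉ = 9 − 9 = 0
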